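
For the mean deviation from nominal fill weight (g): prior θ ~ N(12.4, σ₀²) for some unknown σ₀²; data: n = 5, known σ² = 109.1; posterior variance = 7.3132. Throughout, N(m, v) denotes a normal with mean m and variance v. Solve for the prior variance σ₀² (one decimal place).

σ₀² = 11.0

Posterior precision equals prior precision plus data precision: 1/σ_n² = 1/σ₀² + n/σ².
So 1/σ₀² = 1/7.3132 − 5/109.1 = 0.136739 − 0.045830 = 0.090909.
Hence σ₀² = 1/0.090909 ≈ 11.0.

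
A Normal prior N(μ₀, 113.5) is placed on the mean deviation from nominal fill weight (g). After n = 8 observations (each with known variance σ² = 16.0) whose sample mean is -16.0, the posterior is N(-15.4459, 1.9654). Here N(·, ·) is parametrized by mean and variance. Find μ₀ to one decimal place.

μ₀ = 16.0

The posterior mean is a precision-weighted average: μ_n = (τ₀μ₀ + τ_data·x̄)/(τ₀+τ_data), with τ₀=1/σ₀² and τ_data=n/σ².
Here τ₀ = 1/113.5 = 0.008811 and τ_data = 8/16.0 = 0.500000, so τ_n = 0.508811.
Rearranging for μ₀: μ₀ = (μ_n·τ_n − τ_data·x̄)/τ₀ = (-15.4459·0.508811 − 0.500000·-16.0) / 0.008811 = 0.140956/0.008811 ≈ 16.0.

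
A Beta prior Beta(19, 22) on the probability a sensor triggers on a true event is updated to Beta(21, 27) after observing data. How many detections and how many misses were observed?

2 detections and 5 misses

A Beta(α, β) prior with s successes and f failures in binomial data gives a Beta(α+s, β+f) posterior.
So s = 21 − 19 = 2 and f = 27 − 22 = 5.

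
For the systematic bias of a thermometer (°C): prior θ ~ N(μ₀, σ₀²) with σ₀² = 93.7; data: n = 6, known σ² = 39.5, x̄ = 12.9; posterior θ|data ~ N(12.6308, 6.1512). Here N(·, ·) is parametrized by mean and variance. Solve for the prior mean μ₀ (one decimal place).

μ₀ = 8.8

The posterior mean is a precision-weighted average: μ_n = (τ₀μ₀ + τ_data·x̄)/(τ₀+τ_data), with τ₀=1/σ₀² and τ_data=n/σ².
Here τ₀ = 1/93.7 = 0.010672 and τ_data = 6/39.5 = 0.151899, so τ_n = 0.162571.
Rearranging for μ₀: μ₀ = (μ_n·τ_n − τ_data·x̄)/τ₀ = (12.6308·0.162571 − 0.151899·12.9) / 0.010672 = 0.093905/0.010672 ≈ 8.8.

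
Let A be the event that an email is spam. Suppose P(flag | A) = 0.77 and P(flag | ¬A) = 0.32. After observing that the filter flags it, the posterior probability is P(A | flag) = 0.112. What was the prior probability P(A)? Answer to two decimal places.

P(A) = 0.05

In odds form, posterior odds = prior odds × likelihood ratio, so prior odds = posterior odds ÷ LR.
Posterior odds = 0.112/(1−0.112) = 0.1261. LR = 0.77/0.32 = 2.4062.
Prior odds = 0.1261/2.4062 = 0.0524, so P(A) = 0.0524/(1+0.0524) ≈ 0.05.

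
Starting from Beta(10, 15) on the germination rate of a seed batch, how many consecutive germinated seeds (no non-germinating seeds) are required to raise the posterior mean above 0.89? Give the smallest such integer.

k = 112

After k germinated seeds and 0 non-germinating seeds the posterior is Beta(10+k, 15), with mean (10+k)/(10+15+k).
Set (10+k)/(25+k) > 0.89 and solve: k > (0.89·25 − 10)/(1 − 0.89) = 111.364.
The smallest integer exceeding 111.364 is 112.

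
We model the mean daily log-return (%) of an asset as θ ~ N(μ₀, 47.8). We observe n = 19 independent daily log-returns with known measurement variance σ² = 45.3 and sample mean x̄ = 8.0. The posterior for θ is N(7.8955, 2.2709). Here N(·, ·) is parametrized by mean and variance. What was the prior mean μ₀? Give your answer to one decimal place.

μ₀ = 5.8

The posterior mean is a precision-weighted average: μ_n = (τ₀μ₀ + τ_data·x̄)/(τ₀+τ_data), with τ₀=1/σ₀² and τ_data=n/σ².
Here τ₀ = 1/47.8 = 0.020921 and τ_data = 19/45.3 = 0.419426, so τ_n = 0.440347.
Rearranging for μ₀: μ₀ = (μ_n·τ_n − τ_data·x̄)/τ₀ = (7.8955·0.440347 − 0.419426·8.0) / 0.020921 = 0.121352/0.020921 ≈ 5.8.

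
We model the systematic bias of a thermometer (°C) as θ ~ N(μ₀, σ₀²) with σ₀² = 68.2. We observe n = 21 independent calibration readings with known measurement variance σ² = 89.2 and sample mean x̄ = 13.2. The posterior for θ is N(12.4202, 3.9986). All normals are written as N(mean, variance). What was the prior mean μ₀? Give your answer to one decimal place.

With known observation variance, the Normal–Normal posterior has precision τ_n = τ₀ + n/σ² and mean μ_n = (τ₀μ₀ + (n/σ²)x̄)/τ_n.
Here τ₀ = 1/68.2 = 0.014663 and τ_data = 21/89.2 = 0.235426, so τ_n = 0.250089.
Rearranging for μ₀: μ₀ = (μ_n·τ_n − τ_data·x̄)/τ₀ = (12.4202·0.250089 − 0.235426·13.2) / 0.014663 = -0.001468/0.014663 ≈ -0.1.

μ₀ = -0.1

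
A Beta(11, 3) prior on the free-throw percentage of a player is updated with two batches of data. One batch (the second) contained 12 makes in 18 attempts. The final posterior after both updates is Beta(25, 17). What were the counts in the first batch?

Sequential conjugate updates are equivalent to a single update on the pooled data, so total successes = posterior α − prior α and total failures = posterior β − prior β.
Total across both batches: 25−11=14 makes, 17−3=14 misses.
Subtract the second batch: 14−12=2 makes and 14−6=8 misses.

2 makes and 8 misses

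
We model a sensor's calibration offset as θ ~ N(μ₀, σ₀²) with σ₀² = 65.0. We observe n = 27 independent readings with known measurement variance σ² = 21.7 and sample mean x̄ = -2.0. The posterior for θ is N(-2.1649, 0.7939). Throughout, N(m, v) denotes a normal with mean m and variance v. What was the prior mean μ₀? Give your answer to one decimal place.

The posterior mean is a precision-weighted average: μ_n = (τ₀μ₀ + τ_data·x̄)/(τ₀+τ_data), with τ₀=1/σ₀² and τ_data=n/σ².
Here τ₀ = 1/65.0 = 0.015385 and τ_data = 27/21.7 = 1.244240, so τ_n = 1.259625.
Rearranging for μ₀: μ₀ = (μ_n·τ_n − τ_data·x̄)/τ₀ = (-2.1649·1.259625 − 1.244240·-2.0) / 0.015385 = -0.238482/0.015385 ≈ -15.5.

μ₀ = -15.5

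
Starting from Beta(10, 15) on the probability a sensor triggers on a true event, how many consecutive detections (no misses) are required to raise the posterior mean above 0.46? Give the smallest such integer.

After k detections and 0 misses the posterior is Beta(10+k, 15), with mean (10+k)/(10+15+k).
Set (10+k)/(25+k) > 0.46 and solve: k > (0.46·25 − 10)/(1 − 0.46) = 2.778.
The smallest integer exceeding 2.778 is 3, and checking k=3: (13)/(28) = 0.4643 > 0.46.

k = 3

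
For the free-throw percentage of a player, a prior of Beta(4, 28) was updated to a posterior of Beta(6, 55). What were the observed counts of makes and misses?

2 makes and 27 misses

Beta is conjugate to the binomial likelihood: posterior = Beta(α+s, β+f).
So s = 6 − 4 = 2 and f = 55 − 28 = 27.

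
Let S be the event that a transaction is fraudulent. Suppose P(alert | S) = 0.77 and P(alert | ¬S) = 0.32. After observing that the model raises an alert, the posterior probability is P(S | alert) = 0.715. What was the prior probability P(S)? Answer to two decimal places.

In odds form, posterior odds = prior odds × likelihood ratio, so prior odds = posterior odds ÷ LR.
Posterior odds = 0.715/(1−0.715) = 2.5088. LR = 0.77/0.32 = 2.4062.
Prior odds = 2.5088/2.4062 = 1.0426, so P(S) = 1.0426/(1+1.0426) ≈ 0.51.

P(S) = 0.51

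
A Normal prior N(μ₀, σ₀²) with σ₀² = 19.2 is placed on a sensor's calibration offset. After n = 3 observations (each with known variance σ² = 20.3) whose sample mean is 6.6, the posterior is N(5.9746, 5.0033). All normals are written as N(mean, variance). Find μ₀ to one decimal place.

μ₀ = 4.2

The posterior mean is a precision-weighted average: μ_n = (τ₀μ₀ + τ_data·x̄)/(τ₀+τ_data), with τ₀=1/σ₀² and τ_data=n/σ².
Here τ₀ = 1/19.2 = 0.052083 and τ_data = 3/20.3 = 0.147783, so τ_n = 0.199866.
Rearranging for μ₀: μ₀ = (μ_n·τ_n − τ_data·x̄)/τ₀ = (5.9746·0.199866 − 0.147783·6.6) / 0.052083 = 0.218752/0.052083 ≈ 4.2.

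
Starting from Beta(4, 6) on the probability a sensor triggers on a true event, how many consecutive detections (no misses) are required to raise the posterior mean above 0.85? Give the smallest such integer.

After k detections and 0 misses the posterior is Beta(4+k, 6), with mean (4+k)/(4+6+k).
Set (4+k)/(10+k) > 0.85 and solve: k > (0.85·10 − 4)/(1 − 0.85) = 30.000.
The smallest integer exceeding 30.000 is 31.

k = 31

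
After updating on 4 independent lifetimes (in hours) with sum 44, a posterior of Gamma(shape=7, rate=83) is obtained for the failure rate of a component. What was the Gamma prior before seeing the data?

Gamma(shape=3, rate=39)

Gamma–exponential conjugacy: posterior shape = α + n, posterior rate = β + Σtᵢ.
So α = 7 − 4 = 3 and β = 83 − 44 = 39.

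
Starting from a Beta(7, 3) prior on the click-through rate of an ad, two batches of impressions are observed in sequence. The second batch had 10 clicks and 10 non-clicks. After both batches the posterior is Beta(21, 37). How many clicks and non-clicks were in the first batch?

4 clicks and 24 non-clicks

Sequential conjugate updates are equivalent to a single update on the pooled data, so total successes = posterior α − prior α and total failures = posterior β − prior β.
Total across both batches: 21−7=14 clicks, 37−3=34 non-clicks.
Subtract the second batch: 14−10=4 clicks and 34−10=24 non-clicks.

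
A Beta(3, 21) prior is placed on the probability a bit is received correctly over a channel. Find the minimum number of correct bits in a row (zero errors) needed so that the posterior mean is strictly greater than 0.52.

After k correct bits and 0 errors the posterior is Beta(3+k, 21), with mean (3+k)/(3+21+k).
Set (3+k)/(24+k) > 0.52 and solve: k > (0.52·24 − 3)/(1 − 0.52) = 19.750.
The smallest integer exceeding 19.750 is 20.

k = 20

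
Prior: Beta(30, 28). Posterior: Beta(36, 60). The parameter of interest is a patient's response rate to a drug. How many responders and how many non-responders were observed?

6 responders and 32 non-responders

Under Beta–binomial conjugacy the posterior parameters are (α+s, β+f).
So s = 36 − 30 = 6 and f = 60 − 28 = 32.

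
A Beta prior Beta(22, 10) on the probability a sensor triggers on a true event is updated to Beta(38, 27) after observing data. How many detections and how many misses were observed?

Under Beta–binomial conjugacy the posterior parameters are (α+s, β+f).
Match parameters: s=38−22=16, f=27−10=17.

16 detections and 17 misses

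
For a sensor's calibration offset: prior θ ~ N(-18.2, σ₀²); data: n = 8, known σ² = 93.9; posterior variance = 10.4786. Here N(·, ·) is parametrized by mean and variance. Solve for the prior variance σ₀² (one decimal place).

For the Normal–Normal model with known σ², precisions add: τ_n = τ₀ + n/σ².
So 1/σ₀² = 1/10.4786 − 8/93.9 = 0.095433 − 0.085197 = 0.010236.
Hence σ₀² = 1/0.010236 ≈ 97.7.

σ₀² = 97.7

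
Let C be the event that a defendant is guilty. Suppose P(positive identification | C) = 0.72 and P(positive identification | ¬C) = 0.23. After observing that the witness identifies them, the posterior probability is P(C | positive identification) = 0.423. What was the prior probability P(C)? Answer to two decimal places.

Bayes' rule in odds form gives O(C|E) = O(C)·[P(E|C)/P(E|¬C)], hence O(C) = O(C|E)/LR.
Posterior odds = 0.423/(1−0.423) = 0.7331. LR = 0.72/0.23 = 3.1304.
Prior odds = 0.7331/3.1304 = 0.2342, so P(C) = 0.2342/(1+0.2342) ≈ 0.19.

P(C) = 0.19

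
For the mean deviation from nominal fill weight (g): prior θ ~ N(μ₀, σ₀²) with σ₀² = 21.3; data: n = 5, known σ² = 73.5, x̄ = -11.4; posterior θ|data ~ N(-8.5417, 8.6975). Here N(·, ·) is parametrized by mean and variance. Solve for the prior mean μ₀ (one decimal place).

With known observation variance, the Normal–Normal posterior has precision τ_n = τ₀ + n/σ² and mean μ_n = (τ₀μ₀ + (n/σ²)x̄)/τ_n.
Here τ₀ = 1/21.3 = 0.046948 and τ_data = 5/73.5 = 0.068027, so τ_n = 0.114975.
Rearranging for μ₀: μ₀ = (μ_n·τ_n − τ_data·x̄)/τ₀ = (-8.5417·0.114975 − 0.068027·-11.4) / 0.046948 = -0.206574/0.046948 ≈ -4.4.

μ₀ = -4.4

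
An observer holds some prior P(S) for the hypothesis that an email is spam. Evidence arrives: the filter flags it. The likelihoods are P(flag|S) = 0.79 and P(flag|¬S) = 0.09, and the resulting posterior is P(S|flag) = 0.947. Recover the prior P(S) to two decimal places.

In odds form, posterior odds = prior odds × likelihood ratio, so prior odds = posterior odds ÷ LR.
Posterior odds = 0.947/(1−0.947) = 17.8679. LR = 0.79/0.09 = 8.7778.
Prior odds = 17.8679/8.7778 = 2.0356, so P(S) = 2.0356/(1+2.0356) ≈ 0.67.

P(S) = 0.67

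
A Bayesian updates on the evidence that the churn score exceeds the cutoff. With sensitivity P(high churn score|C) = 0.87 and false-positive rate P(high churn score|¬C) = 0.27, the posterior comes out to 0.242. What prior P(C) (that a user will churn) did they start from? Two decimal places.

In odds form, posterior odds = prior odds × likelihood ratio, so prior odds = posterior odds ÷ LR.
Posterior odds = 0.242/(1−0.242) = 0.3193. LR = 0.87/0.27 = 3.2222.
Prior odds = 0.3193/3.2222 = 0.0991, so P(C) = 0.0991/(1+0.0991) ≈ 0.09.

P(C) = 0.09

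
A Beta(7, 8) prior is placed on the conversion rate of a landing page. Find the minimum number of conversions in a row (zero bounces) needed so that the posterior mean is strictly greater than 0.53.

After k conversions and 0 bounces the posterior is Beta(7+k, 8), with mean (7+k)/(7+8+k).
Set (7+k)/(15+k) > 0.53 and solve: k > (0.53·15 − 7)/(1 − 0.53) = 2.021.
The smallest integer exceeding 2.021 is 3, and checking k=3: (10)/(18) = 0.5556 > 0.53.

k = 3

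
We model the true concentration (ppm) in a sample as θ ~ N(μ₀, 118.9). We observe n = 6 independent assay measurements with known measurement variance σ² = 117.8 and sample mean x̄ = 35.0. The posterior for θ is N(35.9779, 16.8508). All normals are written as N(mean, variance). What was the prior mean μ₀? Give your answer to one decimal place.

The posterior mean is a precision-weighted average: μ_n = (τ₀μ₀ + τ_data·x̄)/(τ₀+τ_data), with τ₀=1/σ₀² and τ_data=n/σ².
Here τ₀ = 1/118.9 = 0.008410 and τ_data = 6/117.8 = 0.050934, so τ_n = 0.059344.
Rearranging for μ₀: μ₀ = (μ_n·τ_n − τ_data·x̄)/τ₀ = (35.9779·0.059344 − 0.050934·35.0) / 0.008410 = 0.352382/0.008410 ≈ 41.9.

μ₀ = 41.9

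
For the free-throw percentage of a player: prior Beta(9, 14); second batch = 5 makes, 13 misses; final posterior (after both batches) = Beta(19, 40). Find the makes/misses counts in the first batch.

5 makes and 13 misses

Sequential conjugate updates are equivalent to a single update on the pooled data, so total successes = posterior α − prior α and total failures = posterior β − prior β.
Total across both batches: 19−9=10 makes, 40−14=26 misses.
Subtract the second batch: 10−5=5 makes and 26−13=13 misses.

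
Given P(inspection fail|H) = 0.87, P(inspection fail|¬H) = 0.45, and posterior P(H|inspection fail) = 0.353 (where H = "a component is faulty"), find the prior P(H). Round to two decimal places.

Bayes' rule in odds form gives O(H|E) = O(H)·[P(E|H)/P(E|¬H)], hence O(H) = O(H|E)/LR.
Posterior odds = 0.353/(1−0.353) = 0.5456. LR = 0.87/0.45 = 1.9333.
Prior odds = 0.5456/1.9333 = 0.2822, so P(H) = 0.2822/(1+0.2822) ≈ 0.22.

P(H) = 0.22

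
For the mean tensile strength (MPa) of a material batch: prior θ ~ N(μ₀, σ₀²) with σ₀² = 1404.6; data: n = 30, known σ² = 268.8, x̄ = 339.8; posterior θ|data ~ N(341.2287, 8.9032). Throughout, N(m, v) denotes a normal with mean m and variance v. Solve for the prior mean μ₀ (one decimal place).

μ₀ = 565.2

The posterior mean is a precision-weighted average: μ_n = (τ₀μ₀ + τ_data·x̄)/(τ₀+τ_data), with τ₀=1/σ₀² and τ_data=n/σ².
Here τ₀ = 1/1404.6 = 0.000712 and τ_data = 30/268.8 = 0.111607, so τ_n = 0.112319.
Rearranging for μ₀: μ₀ = (μ_n·τ_n − τ_data·x̄)/τ₀ = (341.2287·0.112319 − 0.111607·339.8) / 0.000712 = 0.402408/0.000712 ≈ 565.2.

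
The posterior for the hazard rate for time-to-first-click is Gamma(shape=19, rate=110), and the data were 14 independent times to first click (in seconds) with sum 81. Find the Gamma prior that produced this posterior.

Gamma–exponential conjugacy: posterior shape = α + n, posterior rate = β + Σtᵢ.
So α = 19 − 14 = 5 and β = 110 − 81 = 29.

Gamma(shape=5, rate=29)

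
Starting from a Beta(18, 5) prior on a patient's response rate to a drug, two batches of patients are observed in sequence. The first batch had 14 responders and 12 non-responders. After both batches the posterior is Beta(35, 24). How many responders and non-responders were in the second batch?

Sequential conjugate updates are equivalent to a single update on the pooled data, so total successes = posterior α − prior α and total failures = posterior β − prior β.
Total across both batches: 35−18=17 responders, 24−5=19 non-responders.
Subtract the first batch: 17−14=3 responders and 19−12=7 non-responders.

3 responders and 7 non-responders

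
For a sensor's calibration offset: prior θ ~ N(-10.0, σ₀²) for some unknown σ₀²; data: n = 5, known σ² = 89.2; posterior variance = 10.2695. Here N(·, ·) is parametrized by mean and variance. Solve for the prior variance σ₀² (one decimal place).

For the Normal–Normal model with known σ², precisions add: τ_n = τ₀ + n/σ².
So 1/σ₀² = 1/10.2695 − 5/89.2 = 0.097376 − 0.056054 = 0.041322.
Hence σ₀² = 1/0.041322 ≈ 24.2.

σ₀² = 24.2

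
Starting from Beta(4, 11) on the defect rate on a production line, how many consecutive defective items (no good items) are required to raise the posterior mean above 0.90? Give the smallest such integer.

k = 96

After k defective items and 0 good items the posterior is Beta(4+k, 11), with mean (4+k)/(4+11+k).
Set (4+k)/(15+k) > 0.90 and solve: k > (0.90·15 − 4)/(1 − 0.90) = 95.000.
The smallest integer exceeding 95.000 is 96, and checking k=96: (100)/(111) = 0.9009 > 0.90.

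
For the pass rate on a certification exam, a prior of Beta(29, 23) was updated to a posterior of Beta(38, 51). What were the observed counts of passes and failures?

A Beta(α, β) prior with s successes and f failures in binomial data gives a Beta(α+s, β+f) posterior.
Match parameters: s=38−29=9, f=51−23=28.

9 passes and 28 failures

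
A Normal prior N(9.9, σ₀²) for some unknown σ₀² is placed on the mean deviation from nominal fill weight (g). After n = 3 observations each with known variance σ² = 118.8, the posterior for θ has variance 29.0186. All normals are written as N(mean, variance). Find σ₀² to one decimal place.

σ₀² = 108.6

For the Normal–Normal model with known σ², precisions add: τ_n = τ₀ + n/σ².
So 1/σ₀² = 1/29.0186 − 3/118.8 = 0.034461 − 0.025253 = 0.009208.
Hence σ₀² = 1/0.009208 ≈ 108.6.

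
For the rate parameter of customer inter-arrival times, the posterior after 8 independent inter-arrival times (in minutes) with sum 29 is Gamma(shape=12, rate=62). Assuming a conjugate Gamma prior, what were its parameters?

For an exponential likelihood with a Gamma(α, β) prior on the rate, n observations with total T give posterior Gamma(α+n, β+T).
So α = 12 − 8 = 4 and β = 62 − 29 = 33.

Gamma(shape=4, rate=33)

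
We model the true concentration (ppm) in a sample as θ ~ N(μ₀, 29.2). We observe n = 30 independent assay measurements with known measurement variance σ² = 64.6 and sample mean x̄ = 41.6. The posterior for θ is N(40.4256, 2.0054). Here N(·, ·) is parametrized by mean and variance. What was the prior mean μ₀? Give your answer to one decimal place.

The posterior mean is a precision-weighted average: μ_n = (τ₀μ₀ + τ_data·x̄)/(τ₀+τ_data), with τ₀=1/σ₀² and τ_data=n/σ².
Here τ₀ = 1/29.2 = 0.034247 and τ_data = 30/64.6 = 0.464396, so τ_n = 0.498643.
Rearranging for μ₀: μ₀ = (μ_n·τ_n − τ_data·x̄)/τ₀ = (40.4256·0.498643 − 0.464396·41.6) / 0.034247 = 0.839069/0.034247 ≈ 24.5.

μ₀ = 24.5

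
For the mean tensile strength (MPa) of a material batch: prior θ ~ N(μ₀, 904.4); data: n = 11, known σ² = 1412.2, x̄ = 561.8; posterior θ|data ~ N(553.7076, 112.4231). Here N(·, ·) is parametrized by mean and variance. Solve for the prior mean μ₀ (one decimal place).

μ₀ = 496.7

With known observation variance, the Normal–Normal posterior has precision τ_n = τ₀ + n/σ² and mean μ_n = (τ₀μ₀ + (n/σ²)x̄)/τ_n.
Here τ₀ = 1/904.4 = 0.001106 and τ_data = 11/1412.2 = 0.007789, so τ_n = 0.008895.
Rearranging for μ₀: μ₀ = (μ_n·τ_n − τ_data·x̄)/τ₀ = (553.7076·0.008895 − 0.007789·561.8) / 0.001106 = 0.549369/0.001106 ≈ 496.7.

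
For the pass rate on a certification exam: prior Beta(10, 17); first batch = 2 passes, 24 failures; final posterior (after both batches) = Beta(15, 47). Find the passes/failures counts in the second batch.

Because Beta–binomial updating is additive in the counts, the combined data contributed (α_post−α_prior, β_post−β_prior) successes and failures.
Total across both batches: 15−10=5 passes, 47−17=30 failures.
Subtract the first batch: 5−2=3 passes and 30−24=6 failures.

3 passes and 6 failures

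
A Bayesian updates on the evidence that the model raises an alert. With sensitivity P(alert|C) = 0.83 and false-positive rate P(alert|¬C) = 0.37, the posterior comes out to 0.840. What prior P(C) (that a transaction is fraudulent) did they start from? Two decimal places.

Bayes' rule in odds form gives O(C|E) = O(C)·[P(E|C)/P(E|¬C)], hence O(C) = O(C|E)/LR.
Posterior odds = 0.840/(1−0.840) = 5.2500. LR = 0.83/0.37 = 2.2432.
Prior odds = 5.2500/2.2432 = 2.3404, so P(C) = 2.3404/(1+2.3404) ≈ 0.70.

P(C) = 0.70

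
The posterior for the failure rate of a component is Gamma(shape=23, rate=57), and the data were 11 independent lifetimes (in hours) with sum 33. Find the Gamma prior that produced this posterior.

Gamma(shape=12, rate=24)

Gamma–exponential conjugacy: posterior shape = α + n, posterior rate = β + Σtᵢ.
So α = 23 − 11 = 12 and β = 57 − 33 = 24.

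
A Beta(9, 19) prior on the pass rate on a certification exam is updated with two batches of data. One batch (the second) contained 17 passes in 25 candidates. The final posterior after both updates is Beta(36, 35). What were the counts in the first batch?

Because Beta–binomial updating is additive in the counts, the combined data contributed (α_post−α_prior, β_post−β_prior) successes and failures.
Total across both batches: 36−9=27 passes, 35−19=16 failures.
Subtract the second batch: 27−17=10 passes and 16−8=8 failures.

10 passes and 8 failures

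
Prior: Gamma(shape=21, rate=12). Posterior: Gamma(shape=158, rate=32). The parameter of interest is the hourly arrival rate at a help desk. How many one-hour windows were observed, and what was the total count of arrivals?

n = 20 one-hour windows with total 137 arrivals

Gamma–Poisson conjugacy: posterior shape = α + Σxᵢ, posterior rate = β + n.
Matching: Σxᵢ = 158 − 21 = 137 and n = 32 − 12 = 20.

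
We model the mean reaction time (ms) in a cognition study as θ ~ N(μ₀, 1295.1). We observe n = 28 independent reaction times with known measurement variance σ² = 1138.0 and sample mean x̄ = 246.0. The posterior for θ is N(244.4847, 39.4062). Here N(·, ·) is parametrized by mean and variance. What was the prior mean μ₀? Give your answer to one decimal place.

With known observation variance, the Normal–Normal posterior has precision τ_n = τ₀ + n/σ² and mean μ_n = (τ₀μ₀ + (n/σ²)x̄)/τ_n.
Here τ₀ = 1/1295.1 = 0.000772 and τ_data = 28/1138.0 = 0.024605, so τ_n = 0.025377.
Rearranging for μ₀: μ₀ = (μ_n·τ_n − τ_data·x̄)/τ₀ = (244.4847·0.025377 − 0.024605·246.0) / 0.000772 = 0.151458/0.000772 ≈ 196.2.

μ₀ = 196.2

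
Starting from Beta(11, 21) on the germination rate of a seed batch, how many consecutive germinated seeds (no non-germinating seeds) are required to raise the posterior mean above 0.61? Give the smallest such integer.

k = 22

After k germinated seeds and 0 non-germinating seeds the posterior is Beta(11+k, 21), with mean (11+k)/(11+21+k).
Set (11+k)/(32+k) > 0.61 and solve: k > (0.61·32 − 11)/(1 − 0.61) = 21.846.
The smallest integer exceeding 21.846 is 22, and checking k=22: (33)/(54) = 0.6111 > 0.61.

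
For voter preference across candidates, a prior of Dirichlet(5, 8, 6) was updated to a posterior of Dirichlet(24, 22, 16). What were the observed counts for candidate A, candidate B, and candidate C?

For a Dirichlet(α) prior with multinomial counts c, the posterior is Dirichlet(α + c) componentwise.
Counts are posterior − prior componentwise: 24−5=19, 22−8=14, 16−6=10.

counts (19, 14, 10)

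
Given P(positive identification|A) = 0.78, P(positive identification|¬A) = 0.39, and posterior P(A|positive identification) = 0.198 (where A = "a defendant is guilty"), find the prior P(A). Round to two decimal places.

In odds form, posterior odds = prior odds × likelihood ratio, so prior odds = posterior odds ÷ LR.
Posterior odds = 0.198/(1−0.198) = 0.2469. LR = 0.78/0.39 = 2.0000.
Prior odds = 0.2469/2.0000 = 0.1235, so P(A) = 0.1235/(1+0.1235) ≈ 0.11.

P(A) = 0.11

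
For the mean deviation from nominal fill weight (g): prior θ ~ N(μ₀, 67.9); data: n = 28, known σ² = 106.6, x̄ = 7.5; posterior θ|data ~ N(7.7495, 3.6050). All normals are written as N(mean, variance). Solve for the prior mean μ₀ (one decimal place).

μ₀ = 12.2

With known observation variance, the Normal–Normal posterior has precision τ_n = τ₀ + n/σ² and mean μ_n = (τ₀μ₀ + (n/σ²)x̄)/τ_n.
Here τ₀ = 1/67.9 = 0.014728 and τ_data = 28/106.6 = 0.262664, so τ_n = 0.277392.
Rearranging for μ₀: μ₀ = (μ_n·τ_n − τ_data·x̄)/τ₀ = (7.7495·0.277392 − 0.262664·7.5) / 0.014728 = 0.179669/0.014728 ≈ 12.2.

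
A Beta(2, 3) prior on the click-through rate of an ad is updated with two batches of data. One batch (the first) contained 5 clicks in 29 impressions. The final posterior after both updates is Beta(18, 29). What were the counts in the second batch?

Because Beta–binomial updating is additive in the counts, the combined data contributed (α_post−α_prior, β_post−β_prior) successes and failures.
Total across both batches: 18−2=16 clicks, 29−3=26 non-clicks.
Subtract the first batch: 16−5=11 clicks and 26−24=2 non-clicks.

11 clicks and 2 non-clicks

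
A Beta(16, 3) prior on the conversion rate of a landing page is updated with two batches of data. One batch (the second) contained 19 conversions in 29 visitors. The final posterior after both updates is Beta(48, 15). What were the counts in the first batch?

13 conversions and 2 bounces

Because Beta–binomial updating is additive in the counts, the combined data contributed (α_post−α_prior, β_post−β_prior) successes and failures.
Total across both batches: 48−16=32 conversions, 15−3=12 bounces.
Subtract the second batch: 32−19=13 conversions and 12−10=2 bounces.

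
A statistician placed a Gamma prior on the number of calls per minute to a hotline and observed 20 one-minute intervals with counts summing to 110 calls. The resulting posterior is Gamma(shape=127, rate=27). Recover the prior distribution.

Gamma(shape=17, rate=7)

A Gamma(α, β) prior (rate parametrization) on a Poisson rate with n observations summing to S gives posterior Gamma(α+S, β+n).
So α = 127 − 110 = 17 and β = 27 − 20 = 7.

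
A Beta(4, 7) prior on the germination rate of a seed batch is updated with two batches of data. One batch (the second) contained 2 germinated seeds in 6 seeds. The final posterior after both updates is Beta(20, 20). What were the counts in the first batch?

14 germinated seeds and 9 non-germinating seeds

Because Beta–binomial updating is additive in the counts, the combined data contributed (α_post−α_prior, β_post−β_prior) successes and failures.
Total across both batches: 20−4=16 germinated seeds, 20−7=13 non-germinating seeds.
Subtract the second batch: 16−2=14 germinated seeds and 13−4=9 non-germinating seeds.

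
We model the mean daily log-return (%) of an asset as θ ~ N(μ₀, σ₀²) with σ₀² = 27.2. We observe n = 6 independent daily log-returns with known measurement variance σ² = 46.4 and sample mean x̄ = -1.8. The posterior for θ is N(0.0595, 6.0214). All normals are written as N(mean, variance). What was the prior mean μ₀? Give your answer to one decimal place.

With known observation variance, the Normal–Normal posterior has precision τ_n = τ₀ + n/σ² and mean μ_n = (τ₀μ₀ + (n/σ²)x̄)/τ_n.
Here τ₀ = 1/27.2 = 0.036765 and τ_data = 6/46.4 = 0.129310, so τ_n = 0.166075.
Rearranging for μ₀: μ₀ = (μ_n·τ_n − τ_data·x̄)/τ₀ = (0.0595·0.166075 − 0.129310·-1.8) / 0.036765 = 0.242639/0.036765 ≈ 6.6.

μ₀ = 6.6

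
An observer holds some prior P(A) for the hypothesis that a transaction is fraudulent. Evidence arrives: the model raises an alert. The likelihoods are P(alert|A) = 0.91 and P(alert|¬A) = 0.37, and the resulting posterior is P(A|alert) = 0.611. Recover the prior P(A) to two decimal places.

Bayes' rule in odds form gives O(A|E) = O(A)·[P(E|A)/P(E|¬A)], hence O(A) = O(A|E)/LR.
Posterior odds = 0.611/(1−0.611) = 1.5707. LR = 0.91/0.37 = 2.4595.
Prior odds = 1.5707/2.4595 = 0.6386, so P(A) = 0.6386/(1+0.6386) ≈ 0.39.

P(A) = 0.39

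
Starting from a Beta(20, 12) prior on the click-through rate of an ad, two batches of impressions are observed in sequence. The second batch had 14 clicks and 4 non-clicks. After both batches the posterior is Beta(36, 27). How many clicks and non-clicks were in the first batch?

Because Beta–binomial updating is additive in the counts, the combined data contributed (α_post−α_prior, β_post−β_prior) successes and failures.
Total across both batches: 36−20=16 clicks, 27−12=15 non-clicks.
Subtract the second batch: 16−14=2 clicks and 15−4=11 non-clicks.

2 clicks and 11 non-clicks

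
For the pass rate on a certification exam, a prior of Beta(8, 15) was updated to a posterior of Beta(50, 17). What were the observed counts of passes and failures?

42 passes and 2 failures

A Beta(a, b) prior with s successes and f failures in binomial data gives a Beta(a+s, b+f) posterior.
So s = 50 − 8 = 42 and f = 17 − 15 = 2.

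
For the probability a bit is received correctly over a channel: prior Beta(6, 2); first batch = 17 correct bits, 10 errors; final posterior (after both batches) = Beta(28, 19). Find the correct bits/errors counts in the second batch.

Sequential conjugate updates are equivalent to a single update on the pooled data, so total successes = posterior α − prior α and total failures = posterior β − prior β.
Total across both batches: 28−6=22 correct bits, 19−2=17 errors.
Subtract the first batch: 22−17=5 correct bits and 17−10=7 errors.

5 correct bits and 7 errors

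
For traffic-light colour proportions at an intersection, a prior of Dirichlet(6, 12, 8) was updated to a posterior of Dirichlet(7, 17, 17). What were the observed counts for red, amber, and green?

For a Dirichlet(α) prior with multinomial counts c, the posterior is Dirichlet(α + c) componentwise.
Counts are posterior − prior componentwise: 7−6=1, 17−12=5, 17−8=9.

counts (1, 5, 9)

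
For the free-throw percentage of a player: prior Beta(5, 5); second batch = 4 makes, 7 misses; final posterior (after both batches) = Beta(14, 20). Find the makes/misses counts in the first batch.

5 makes and 8 misses

Sequential conjugate updates are equivalent to a single update on the pooled data, so total successes = posterior α − prior α and total failures = posterior β − prior β.
Total across both batches: 14−5=9 makes, 20−5=15 misses.
Subtract the second batch: 9−4=5 makes and 15−7=8 misses.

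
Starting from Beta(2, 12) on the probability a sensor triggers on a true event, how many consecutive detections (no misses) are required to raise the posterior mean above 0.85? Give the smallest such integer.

After k detections and 0 misses the posterior is Beta(2+k, 12), with mean (2+k)/(2+12+k).
Set (2+k)/(14+k) > 0.85 and solve: k > (0.85·14 − 2)/(1 − 0.85) = 66.000.
The smallest integer exceeding 66.000 is 67.

k = 67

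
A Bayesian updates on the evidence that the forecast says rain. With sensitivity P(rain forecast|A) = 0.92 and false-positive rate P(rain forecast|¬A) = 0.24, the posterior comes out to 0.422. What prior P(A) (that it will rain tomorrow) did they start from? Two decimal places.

P(A) = 0.16

Bayes' rule in odds form gives O(A|E) = O(A)·[P(E|A)/P(E|¬A)], hence O(A) = O(A|E)/LR.
Posterior odds = 0.422/(1−0.422) = 0.7301. LR = 0.92/0.24 = 3.8333.
Prior odds = 0.7301/3.8333 = 0.1905, so P(A) = 0.1905/(1+0.1905) ≈ 0.16.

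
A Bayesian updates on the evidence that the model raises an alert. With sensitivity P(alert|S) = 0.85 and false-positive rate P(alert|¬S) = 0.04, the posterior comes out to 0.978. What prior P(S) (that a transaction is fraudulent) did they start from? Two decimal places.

P(S) = 0.68

Bayes' rule in odds form gives O(S|E) = O(S)·[P(E|S)/P(E|¬S)], hence O(S) = O(S|E)/LR.
Posterior odds = 0.978/(1−0.978) = 44.4545. LR = 0.85/0.04 = 21.2500.
Prior odds = 44.4545/21.2500 = 2.0920, so P(S) = 2.0920/(1+2.0920) ≈ 0.68.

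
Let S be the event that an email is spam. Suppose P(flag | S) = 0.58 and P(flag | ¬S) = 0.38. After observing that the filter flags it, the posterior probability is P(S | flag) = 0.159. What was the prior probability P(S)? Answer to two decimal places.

Bayes' rule in odds form gives O(S|E) = O(S)·[P(E|S)/P(E|¬S)], hence O(S) = O(S|E)/LR.
Posterior odds = 0.159/(1−0.159) = 0.1891. LR = 0.58/0.38 = 1.5263.
Prior odds = 0.1891/1.5263 = 0.1239, so P(S) = 0.1239/(1+0.1239) ≈ 0.11.

P(S) = 0.11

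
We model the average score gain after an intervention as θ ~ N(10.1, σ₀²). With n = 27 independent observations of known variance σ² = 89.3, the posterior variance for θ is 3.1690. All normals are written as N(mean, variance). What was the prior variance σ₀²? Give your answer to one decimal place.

For the Normal–Normal model with known σ², precisions add: τ_n = τ₀ + n/σ².
So 1/σ₀² = 1/3.1690 − 27/89.3 = 0.315557 − 0.302352 = 0.013205.
Hence σ₀² = 1/0.013205 ≈ 75.7.

σ₀² = 75.7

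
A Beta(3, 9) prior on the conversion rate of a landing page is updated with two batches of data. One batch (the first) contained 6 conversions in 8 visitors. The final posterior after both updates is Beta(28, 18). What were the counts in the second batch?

Because Beta–binomial updating is additive in the counts, the combined data contributed (α_post−α_prior, β_post−β_prior) successes and failures.
Total across both batches: 28−3=25 conversions, 18−9=9 bounces.
Subtract the first batch: 25−6=19 conversions and 9−2=7 bounces.

19 conversions and 7 bounces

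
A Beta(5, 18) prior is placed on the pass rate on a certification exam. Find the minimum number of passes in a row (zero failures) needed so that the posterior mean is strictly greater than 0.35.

After k passes and 0 failures the posterior is Beta(5+k, 18), with mean (5+k)/(5+18+k).
Set (5+k)/(23+k) > 0.35 and solve: k > (0.35·23 − 5)/(1 − 0.35) = 4.692.
The smallest integer exceeding 4.692 is 5, and checking k=5: (10)/(28) = 0.3571 > 0.35.

k = 5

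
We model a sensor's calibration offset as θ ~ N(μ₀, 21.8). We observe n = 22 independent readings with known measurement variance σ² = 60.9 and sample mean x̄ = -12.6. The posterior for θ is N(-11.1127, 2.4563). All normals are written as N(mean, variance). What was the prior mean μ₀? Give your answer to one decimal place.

μ₀ = 0.6

The posterior mean is a precision-weighted average: μ_n = (τ₀μ₀ + τ_data·x̄)/(τ₀+τ_data), with τ₀=1/σ₀² and τ_data=n/σ².
Here τ₀ = 1/21.8 = 0.045872 and τ_data = 22/60.9 = 0.361248, so τ_n = 0.407120.
Rearranging for μ₀: μ₀ = (μ_n·τ_n − τ_data·x̄)/τ₀ = (-11.1127·0.407120 − 0.361248·-12.6) / 0.045872 = 0.027522/0.045872 ≈ 0.6.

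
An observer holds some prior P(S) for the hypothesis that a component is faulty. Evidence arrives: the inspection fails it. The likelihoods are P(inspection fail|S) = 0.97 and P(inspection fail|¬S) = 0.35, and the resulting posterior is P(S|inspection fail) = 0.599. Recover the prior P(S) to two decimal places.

P(S) = 0.35

Bayes' rule in odds form gives O(S|E) = O(S)·[P(E|S)/P(E|¬S)], hence O(S) = O(S|E)/LR.
Posterior odds = 0.599/(1−0.599) = 1.4938. LR = 0.97/0.35 = 2.7714.
Prior odds = 1.4938/2.7714 = 0.5390, so P(S) = 0.5390/(1+0.5390) ≈ 0.35.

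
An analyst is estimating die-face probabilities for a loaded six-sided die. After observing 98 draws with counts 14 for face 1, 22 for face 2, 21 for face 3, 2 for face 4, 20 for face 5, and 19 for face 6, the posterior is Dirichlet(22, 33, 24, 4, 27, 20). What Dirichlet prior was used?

Dirichlet(8, 11, 3, 2, 7, 1)

For a Dirichlet(α) prior with multinomial counts c, the posterior is Dirichlet(α + c) componentwise.
Subtract each count from the matching posterior parameter: 22−14=8, 33−22=11, 24−21=3, 4−2=2, 27−20=7, 20−19=1.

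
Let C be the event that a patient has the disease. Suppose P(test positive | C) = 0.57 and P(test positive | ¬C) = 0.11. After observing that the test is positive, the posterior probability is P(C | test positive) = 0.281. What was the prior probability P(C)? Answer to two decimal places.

Bayes' rule in odds form gives O(C|E) = O(C)·[P(E|C)/P(E|¬C)], hence O(C) = O(C|E)/LR.
Posterior odds = 0.281/(1−0.281) = 0.3908. LR = 0.57/0.11 = 5.1818.
Prior odds = 0.3908/5.1818 = 0.0754, so P(C) = 0.0754/(1+0.0754) ≈ 0.07.

P(C) = 0.07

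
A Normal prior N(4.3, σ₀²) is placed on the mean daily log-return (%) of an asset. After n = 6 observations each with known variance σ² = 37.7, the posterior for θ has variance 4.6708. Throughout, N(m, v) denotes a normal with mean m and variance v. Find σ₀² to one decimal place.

σ₀² = 18.2

For the Normal–Normal model with known σ², precisions add: τ_n = τ₀ + n/σ².
So 1/σ₀² = 1/4.6708 − 6/37.7 = 0.214096 − 0.159151 = 0.054945.
Hence σ₀² = 1/0.054945 ≈ 18.2.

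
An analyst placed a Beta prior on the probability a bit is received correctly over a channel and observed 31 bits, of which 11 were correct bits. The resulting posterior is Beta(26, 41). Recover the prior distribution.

Under Beta–binomial conjugacy the posterior parameters are (a+s, b+f).
So a = 26 − 11 = 15 and b = 41 − 20 = 21.

Beta(15, 21)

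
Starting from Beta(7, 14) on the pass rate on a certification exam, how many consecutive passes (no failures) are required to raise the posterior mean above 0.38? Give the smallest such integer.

k = 2

After k passes and 0 failures the posterior is Beta(7+k, 14), with mean (7+k)/(7+14+k).
Set (7+k)/(21+k) > 0.38 and solve: k > (0.38·21 − 7)/(1 − 0.38) = 1.581.
The smallest integer exceeding 1.581 is 2, and checking k=2: (9)/(23) = 0.3913 > 0.38.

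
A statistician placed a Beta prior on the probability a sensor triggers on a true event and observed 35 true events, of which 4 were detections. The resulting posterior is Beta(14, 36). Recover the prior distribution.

A Beta(α, β) prior with s successes and f failures in binomial data gives a Beta(α+s, β+f) posterior.
Subtract the data counts: 14−4=10, 36−31=5.

Beta(10, 5)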